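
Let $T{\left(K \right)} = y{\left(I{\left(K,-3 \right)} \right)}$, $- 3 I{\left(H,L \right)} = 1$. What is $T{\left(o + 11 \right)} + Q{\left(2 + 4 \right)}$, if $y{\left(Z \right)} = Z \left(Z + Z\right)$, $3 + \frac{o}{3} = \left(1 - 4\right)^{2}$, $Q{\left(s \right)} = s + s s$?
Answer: $\frac{380}{9} \approx 42.222$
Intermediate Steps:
$Q{\left(s \right)} = s + s^{2}$
$I{\left(H,L \right)} = - \frac{1}{3}$ ($I{\left(H,L \right)} = \left(- \frac{1}{3}\right) 1 = - \frac{1}{3}$)
$o = 18$ ($o = -9 + 3 \left(1 - 4\right)^{2} = -9 + 3 \left(-3\right)^{2} = -9 + 3 \cdot 9 = -9 + 27 = 18$)
$y{\left(Z \right)} = 2 Z^{2}$ ($y{\left(Z \right)} = Z 2 Z = 2 Z^{2}$)
$T{\left(K \right)} = \frac{2}{9}$ ($T{\left(K \right)} = 2 \left(- \frac{1}{3}\right)^{2} = 2 \cdot \frac{1}{9} = \frac{2}{9}$)
$T{\left(o + 11 \right)} + Q{\left(2 + 4 \right)} = \frac{2}{9} + \left(2 + 4\right) \left(1 + \left(2 + 4\right)\right) = \frac{2}{9} + 6 \left(1 + 6\right) = \frac{2}{9} + 6 \cdot 7 = \frac{2}{9} + 42 = \frac{380}{9}$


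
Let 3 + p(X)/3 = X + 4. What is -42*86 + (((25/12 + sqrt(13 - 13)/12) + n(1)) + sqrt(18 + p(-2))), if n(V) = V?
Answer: -43307/12 + sqrt(15) ≈ -3605.0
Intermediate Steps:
p(X) = 3 + 3*X (p(X) = -9 + 3*(X + 4) = -9 + 3*(4 + X) = -9 + (12 + 3*X) = 3 + 3*X)
-42*86 + (((25/12 + sqrt(13 - 13)/12) + n(1)) + sqrt(18 + p(-2))) = -42*86 + (((25/12 + sqrt(13 - 13)/12) + 1) + sqrt(18 + (3 + 3*(-2)))) = -3612 + (((25*(1/12) + sqrt(0)*(1/12)) + 1) + sqrt(18 + (3 - 6))) = -3612 + (((25/12 + 0*(1/12)) + 1) + sqrt(18 - 3)) = -3612 + (((25/12 + 0) + 1) + sqrt(15)) = -3612 + ((25/12 + 1) + sqrt(15)) = -3612 + (37/12 + sqrt(15)) = -43307/12 + sqrt(15)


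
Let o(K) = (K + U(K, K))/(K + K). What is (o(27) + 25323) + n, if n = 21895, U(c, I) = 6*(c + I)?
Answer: 94449/2 ≈ 47225.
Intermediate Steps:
U(c, I) = 6*I + 6*c (U(c, I) = 6*(I + c) = 6*I + 6*c)
o(K) = 13/2 (o(K) = (K + (6*K + 6*K))/(K + K) = (K + 12*K)/((2*K)) = (13*K)*(1/(2*K)) = 13/2)
(o(27) + 25323) + n = (13/2 + 25323) + 21895 = 50659/2 + 21895 = 94449/2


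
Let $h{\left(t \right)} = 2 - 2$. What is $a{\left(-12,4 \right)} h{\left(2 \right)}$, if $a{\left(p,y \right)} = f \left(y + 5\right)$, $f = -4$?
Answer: $0$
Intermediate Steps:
$h{\left(t \right)} = 0$ ($h{\left(t \right)} = 2 - 2 = 0$)
$a{\left(p,y \right)} = -20 - 4 y$ ($a{\left(p,y \right)} = - 4 \left(y + 5\right) = - 4 \left(5 + y\right) = -20 - 4 y$)
$a{\left(-12,4 \right)} h{\left(2 \right)} = \left(-20 - 16\right) 0 = \left(-36\right) 0 = 0$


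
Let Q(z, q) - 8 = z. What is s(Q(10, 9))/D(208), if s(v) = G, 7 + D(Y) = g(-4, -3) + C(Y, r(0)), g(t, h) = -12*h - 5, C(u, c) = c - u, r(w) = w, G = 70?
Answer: -35/92 ≈ -0.38043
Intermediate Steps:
Q(z, q) = 8 + z
g(t, h) = -5 - 12*h
D(Y) = 24 - Y (D(Y) = -7 + ((-5 - 12*(-3)) + (0 - Y)) = -7 + ((-5 + 36) - Y) = -7 + (31 - Y) = 24 - Y)
s(v) = 70
s(Q(10, 9))/D(208) = 70/(24 - 1*208) = 70/(24 - 208) = 70/(-184) = 70*(-1/184) = -35/92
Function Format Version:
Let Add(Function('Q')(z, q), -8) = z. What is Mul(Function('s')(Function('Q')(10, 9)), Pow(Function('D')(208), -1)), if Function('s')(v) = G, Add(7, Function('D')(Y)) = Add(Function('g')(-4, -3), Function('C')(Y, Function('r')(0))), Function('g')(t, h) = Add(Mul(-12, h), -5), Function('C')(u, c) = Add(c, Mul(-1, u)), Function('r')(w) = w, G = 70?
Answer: Rational(-35, 92) ≈ -0.38043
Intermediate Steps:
Function('Q')(z, q) = Add(8, z)
Function('g')(t, h) = Add(-5, Mul(-12, h))
Function('D')(Y) = Add(24, Mul(-1, Y)) (Function('D')(Y) = Add(-7, Add(Add(-5, Mul(-12, -3)), Add(0, Mul(-1, Y)))) = Add(-7, Add(Add(-5, 36), Mul(-1, Y))) = Add(-7, Add(31, Mul(-1, Y))) = Add(24, Mul(-1, Y)))
Function('s')(v) = 70
Mul(Function('s')(Function('Q')(10, 9)), Pow(Function('D')(208), -1)) = Mul(70, Pow(Add(24, Mul(-1, 208)), -1)) = Mul(70, Pow(Add(24, -208), -1)) = Mul(70, Pow(-184, -1)) = Mul(70, Rational(-1, 184)) = Rational(-35, 92)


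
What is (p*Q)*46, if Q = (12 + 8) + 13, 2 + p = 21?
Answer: 28842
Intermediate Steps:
p = 19 (p = -2 + 21 = 19)
Q = 33 (Q = 20 + 13 = 33)
(p*Q)*46 = (19*33)*46 = 627*46 = 28842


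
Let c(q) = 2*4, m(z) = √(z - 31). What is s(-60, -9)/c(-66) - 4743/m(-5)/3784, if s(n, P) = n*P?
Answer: 135/2 + 1581*I/7568 ≈ 67.5 + 0.20891*I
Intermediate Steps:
m(z) = √(-31 + z)
s(n, P) = P*n
c(q) = 8
s(-60, -9)/c(-66) - 4743/m(-5)/3784 = -9*(-60)/8 - 4743/√(-31 - 5)/3784 = 540*(⅛) - 4743*(-I/6)*(1/3784) = 135/2 - 4743*(-I/6)*(1/3784) = 135/2 - (-1581)*I/2*(1/3784) = 135/2 + (1581*I/2)*(1/3784) = 135/2 + 1581*I/7568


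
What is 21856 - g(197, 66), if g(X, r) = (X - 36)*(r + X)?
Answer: -20487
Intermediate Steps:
g(X, r) = (-36 + X)*(X + r)
21856 - g(197, 66) = 21856 - (197² - 36*197 - 36*66 + 197*66) = 21856 - (38809 - 7092 - 2376 + 13002) = 21856 - 1*42343 = 21856 - 42343 = -20487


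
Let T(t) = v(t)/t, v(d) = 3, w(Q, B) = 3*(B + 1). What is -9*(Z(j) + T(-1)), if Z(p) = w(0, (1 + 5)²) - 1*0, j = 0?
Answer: -972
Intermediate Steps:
w(Q, B) = 3 + 3*B (w(Q, B) = 3*(1 + B) = 3 + 3*B)
Z(p) = 111 (Z(p) = (3 + 3*(1 + 5)²) - 1*0 = (3 + 3*6²) + 0 = (3 + 3*36) + 0 = (3 + 108) + 0 = 111 + 0 = 111)
T(t) = 3/t
-9*(Z(j) + T(-1)) = -9*(111 + 3/(-1)) = -9*(111 + 3*(-1)) = -9*(111 - 3) = -9*108 = -972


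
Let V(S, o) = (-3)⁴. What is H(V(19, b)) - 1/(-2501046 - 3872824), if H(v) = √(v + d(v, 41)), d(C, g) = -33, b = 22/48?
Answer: 1/6373870 + 4*√3 ≈ 6.9282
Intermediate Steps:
b = 11/24 (b = 22*(1/48) = 11/24 ≈ 0.45833)
V(S, o) = 81
H(v) = √(-33 + v) (H(v) = √(v - 33) = √(-33 + v))
H(V(19, b)) - 1/(-2501046 - 3872824) = √(-33 + 81) - 1/(-2501046 - 3872824) = √48 - 1/(-6373870) = 4*√3 - 1*(-1/6373870) = 4*√3 + 1/6373870 = 1/6373870 + 4*√3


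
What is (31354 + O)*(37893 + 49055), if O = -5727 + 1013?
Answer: 2316294720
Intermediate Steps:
O = -4714
(31354 + O)*(37893 + 49055) = (31354 - 4714)*(37893 + 49055) = 26640*86948 = 2316294720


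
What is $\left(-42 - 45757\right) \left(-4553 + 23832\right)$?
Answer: $-882958921$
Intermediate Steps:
$\left(-42 - 45757\right) \left(-4553 + 23832\right) = \left(-45799\right) 19279 = -882958921$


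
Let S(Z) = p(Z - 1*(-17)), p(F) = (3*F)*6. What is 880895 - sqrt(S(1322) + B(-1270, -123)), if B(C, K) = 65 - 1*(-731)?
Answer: 880895 - sqrt(24898) ≈ 8.8074e+5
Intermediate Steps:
B(C, K) = 796 (B(C, K) = 65 + 731 = 796)
p(F) = 18*F
S(Z) = 306 + 18*Z (S(Z) = 18*(Z - 1*(-17)) = 18*(Z + 17) = 18*(17 + Z) = 306 + 18*Z)
880895 - sqrt(S(1322) + B(-1270, -123)) = 880895 - sqrt((306 + 18*1322) + 796) = 880895 - sqrt((306 + 23796) + 796) = 880895 - sqrt(24102 + 796) = 880895 - sqrt(24898)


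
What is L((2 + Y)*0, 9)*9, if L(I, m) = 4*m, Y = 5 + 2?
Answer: 324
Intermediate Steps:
Y = 7
L((2 + Y)*0, 9)*9 = (4*9)*9 = 36*9 = 324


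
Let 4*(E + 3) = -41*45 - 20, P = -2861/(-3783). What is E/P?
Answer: -7100691/11444 ≈ -620.47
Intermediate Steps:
P = 2861/3783 (P = -2861*(-1/3783) = 2861/3783 ≈ 0.75628)
E = -1877/4 (E = -3 + (-41*45 - 20)/4 = -3 + (-1845 - 20)/4 = -3 + (1/4)*(-1865) = -3 - 1865/4 = -1877/4 ≈ -469.25)
E/P = -1877/(4*2861/3783) = -1877/4*3783/2861 = -7100691/11444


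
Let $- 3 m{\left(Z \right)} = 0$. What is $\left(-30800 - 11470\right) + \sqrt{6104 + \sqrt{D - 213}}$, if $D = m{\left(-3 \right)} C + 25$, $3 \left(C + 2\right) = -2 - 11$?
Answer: $-42270 + \sqrt{6104 + 2 i \sqrt{47}} \approx -42192.0 + 0.087749 i$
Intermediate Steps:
$C = - \frac{19}{3}$ ($C = -2 + \frac{-2 - 11}{3} = -2 + \frac{1}{3} \left(-13\right) = -2 - \frac{13}{3} = - \frac{19}{3} \approx -6.3333$)
$m{\left(Z \right)} = 0$ ($m{\left(Z \right)} = \left(- \frac{1}{3}\right) 0 = 0$)
$D = 25$ ($D = 0 \left(- \frac{19}{3}\right) + 25 = 0 + 25 = 25$)
$\left(-30800 - 11470\right) + \sqrt{6104 + \sqrt{D - 213}} = \left(-30800 - 11470\right) + \sqrt{6104 + \sqrt{25 - 213}} = -42270 + \sqrt{6104 + \sqrt{-188}} = -42270 + \sqrt{6104 + 2 i \sqrt{47}}$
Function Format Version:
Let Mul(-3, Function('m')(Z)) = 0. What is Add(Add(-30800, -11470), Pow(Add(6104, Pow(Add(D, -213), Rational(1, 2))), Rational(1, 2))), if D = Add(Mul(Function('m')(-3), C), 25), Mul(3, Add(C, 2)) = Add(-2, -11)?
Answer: Add(-42270, Pow(Add(6104, Mul(2, I, Pow(47, Rational(1, 2)))), Rational(1, 2))) ≈ Add(-42192., Mul(0.087749, I))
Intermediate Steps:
C = Rational(-19, 3) (C = Add(-2, Mul(Rational(1, 3), Add(-2, -11))) = Add(-2, Mul(Rational(1, 3), -13)) = Add(-2, Rational(-13, 3)) = Rational(-19, 3) ≈ -6.3333)
Function('m')(Z) = 0 (Function('m')(Z) = Mul(Rational(-1, 3), 0) = 0)
D = 25 (D = Add(Mul(0, Rational(-19, 3)), 25) = Add(0, 25) = 25)
Add(Add(-30800, -11470), Pow(Add(6104, Pow(Add(D, -213), Rational(1, 2))), Rational(1, 2))) = Add(Add(-30800, -11470), Pow(Add(6104, Pow(Add(25, -213), Rational(1, 2))), Rational(1, 2))) = Add(-42270, Pow(Add(6104, Pow(-188, Rational(1, 2))), Rational(1, 2))) = Add(-42270, Pow(Add(6104, Mul(2, I, Pow(47, Rational(1, 2)))), Rational(1, 2)))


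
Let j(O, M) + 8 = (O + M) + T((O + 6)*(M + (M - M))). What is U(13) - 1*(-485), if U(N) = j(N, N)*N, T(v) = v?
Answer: 3930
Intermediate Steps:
j(O, M) = -8 + M + O + M*(6 + O) (j(O, M) = -8 + ((O + M) + (O + 6)*(M + (M - M))) = -8 + ((M + O) + (6 + O)*(M + 0)) = -8 + ((M + O) + (6 + O)*M) = -8 + ((M + O) + M*(6 + O)) = -8 + (M + O + M*(6 + O)) = -8 + M + O + M*(6 + O))
U(N) = N*(-8 + 2*N + N*(6 + N)) (U(N) = (-8 + N + N + N*(6 + N))*N = (-8 + 2*N + N*(6 + N))*N = N*(-8 + 2*N + N*(6 + N)))
U(13) - 1*(-485) = 13*(-8 + 13² + 8*13) - 1*(-485) = 13*(-8 + 169 + 104) + 485 = 13*265 + 485 = 3445 + 485 = 3930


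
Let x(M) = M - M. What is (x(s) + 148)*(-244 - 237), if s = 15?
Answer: -71188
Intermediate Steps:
x(M) = 0
(x(s) + 148)*(-244 - 237) = (0 + 148)*(-244 - 237) = 148*(-481) = -71188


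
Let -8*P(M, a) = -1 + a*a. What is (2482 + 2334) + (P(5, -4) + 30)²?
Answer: 358849/64 ≈ 5607.0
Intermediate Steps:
P(M, a) = ⅛ - a²/8 (P(M, a) = -(-1 + a*a)/8 = -(-1 + a²)/8 = ⅛ - a²/8)
(2482 + 2334) + (P(5, -4) + 30)² = (2482 + 2334) + ((⅛ - ⅛*(-4)²) + 30)² = 4816 + ((⅛ - ⅛*16) + 30)² = 4816 + ((⅛ - 2) + 30)² = 4816 + (-15/8 + 30)² = 4816 + (225/8)² = 4816 + 50625/64 = 358849/64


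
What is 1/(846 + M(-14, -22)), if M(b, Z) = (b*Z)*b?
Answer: -1/3466 ≈ -0.00028852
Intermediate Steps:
M(b, Z) = Z*b² (M(b, Z) = (Z*b)*b = Z*b²)
1/(846 + M(-14, -22)) = 1/(846 - 22*(-14)²) = 1/(846 - 22*196) = 1/(846 - 4312) = 1/(-3466) = -1/3466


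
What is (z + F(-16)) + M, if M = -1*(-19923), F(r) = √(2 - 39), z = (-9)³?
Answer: 19194 + I*√37 ≈ 19194.0 + 6.0828*I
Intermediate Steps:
z = -729
F(r) = I*√37 (F(r) = √(-37) = I*√37)
M = 19923
(z + F(-16)) + M = (-729 + I*√37) + 19923 = 19194 + I*√37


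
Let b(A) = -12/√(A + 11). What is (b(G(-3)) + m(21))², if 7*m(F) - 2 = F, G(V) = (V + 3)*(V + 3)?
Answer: 12875/539 - 552*√11/77 ≈ 0.11050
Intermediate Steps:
G(V) = (3 + V)² (G(V) = (3 + V)*(3 + V) = (3 + V)²)
m(F) = 2/7 + F/7
b(A) = -12/√(11 + A)
(b(G(-3)) + m(21))² = (-12/√(11 + (3 - 3)²) + (2/7 + (⅐)*21))² = (-12/√(11 + 0²) + (2/7 + 3))² = (-12/√(11 + 0) + 23/7)² = (-12*√11/11 + 23/7)² = (23/7 - 12*√11/11)²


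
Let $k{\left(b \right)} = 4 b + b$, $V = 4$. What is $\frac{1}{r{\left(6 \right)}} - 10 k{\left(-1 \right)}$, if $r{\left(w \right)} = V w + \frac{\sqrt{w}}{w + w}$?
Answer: $\frac{691726}{13823} - \frac{2 \sqrt{6}}{13823} \approx 50.041$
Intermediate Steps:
$k{\left(b \right)} = 5 b$
$r{\left(w \right)} = \frac{1}{2 \sqrt{w}} + 4 w$ ($r{\left(w \right)} = 4 w + \frac{\sqrt{w}}{w + w} = 4 w + \frac{\sqrt{w}}{2 w} = 4 w + \frac{1}{2 w} \sqrt{w} = 4 w + \frac{1}{2 \sqrt{w}} = \frac{1}{2 \sqrt{w}} + 4 w$)
$\frac{1}{r{\left(6 \right)}} - 10 k{\left(-1 \right)} = \frac{1}{\frac{1}{2 \sqrt{6}} + 4 \cdot 6} - 10 \cdot 5 \left(-1\right) = \frac{1}{\frac{\frac{1}{6} \sqrt{6}}{2} + 24} - -50 = \frac{1}{\frac{\sqrt{6}}{12} + 24} + 50 = \frac{1}{24 + \frac{\sqrt{6}}{12}} + 50 = 50 + \frac{1}{24 + \frac{\sqrt{6}}{12}}$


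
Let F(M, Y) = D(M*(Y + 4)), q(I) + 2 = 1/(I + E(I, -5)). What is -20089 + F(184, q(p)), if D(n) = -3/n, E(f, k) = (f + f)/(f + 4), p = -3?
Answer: -62838419/3128 ≈ -20089.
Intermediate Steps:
E(f, k) = 2*f/(4 + f) (E(f, k) = (2*f)/(4 + f) = 2*f/(4 + f))
q(I) = -2 + 1/(I + 2*I/(4 + I))
F(M, Y) = -3/(M*(4 + Y)) (F(M, Y) = -3*1/(M*(Y + 4)) = -3*1/(M*(4 + Y)) = -3/(M*(4 + Y)))
-20089 + F(184, q(p)) = -20089 - 3/(184*(4 + (4 - 11*(-3) - 2*(-3)²)/((-3)*(6 - 3)))) = -20089 - 3*1/184/(4 - ⅓*(4 + 33 - 2*9)/3) = -20089 - 3*1/184/(4 - ⅓*⅓*(4 + 33 - 18)) = -20089 - 3*1/184/(4 - ⅓*⅓*19) = -20089 - 3*1/184/(4 - 19/9) = -20089 - 3*1/184/17/9 = -20089 - 3*1/184*9/17 = -20089 - 27/3128 = -62838419/3128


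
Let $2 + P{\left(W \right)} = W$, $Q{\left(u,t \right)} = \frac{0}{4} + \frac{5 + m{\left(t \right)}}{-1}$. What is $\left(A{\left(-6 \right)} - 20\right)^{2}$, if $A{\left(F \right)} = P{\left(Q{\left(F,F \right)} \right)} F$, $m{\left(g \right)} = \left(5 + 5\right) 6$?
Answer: $145924$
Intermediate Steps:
$m{\left(g \right)} = 60$ ($m{\left(g \right)} = 10 \cdot 6 = 60$)
$Q{\left(u,t \right)} = -65$ ($Q{\left(u,t \right)} = \frac{0}{4} + \frac{5 + 60}{-1} = 0 \cdot \frac{1}{4} + 65 \left(-1\right) = 0 - 65 = -65$)
$P{\left(W \right)} = -2 + W$
$A{\left(F \right)} = - 67 F$ ($A{\left(F \right)} = \left(-2 - 65\right) F = - 67 F$)
$\left(A{\left(-6 \right)} - 20\right)^{2} = \left(\left(-67\right) \left(-6\right) - 20\right)^{2} = \left(402 + \left(-23 + 3\right)\right)^{2} = \left(402 - 20\right)^{2} = 382^{2} = 145924$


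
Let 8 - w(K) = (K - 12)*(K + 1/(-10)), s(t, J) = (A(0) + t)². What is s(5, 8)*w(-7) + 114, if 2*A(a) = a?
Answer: -6117/2 ≈ -3058.5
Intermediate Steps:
A(a) = a/2
s(t, J) = t² (s(t, J) = ((½)*0 + t)² = (0 + t)² = t²)
w(K) = 8 - (-12 + K)*(-⅒ + K) (w(K) = 8 - (K - 12)*(K + 1/(-10)) = 8 - (-12 + K)*(K - ⅒) = 8 - (-12 + K)*(-⅒ + K))
s(5, 8)*w(-7) + 114 = 5²*(34/5 - 1*(-7)² + (121/10)*(-7)) + 114 = 25*(34/5 - 1*49 - 847/10) + 114 = 25*(34/5 - 49 - 847/10) + 114 = 25*(-1269/10) + 114 = -6345/2 + 114 = -6117/2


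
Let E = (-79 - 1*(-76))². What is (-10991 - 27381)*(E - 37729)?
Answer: 1447391840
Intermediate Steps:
E = 9 (E = (-79 + 76)² = (-3)² = 9)
(-10991 - 27381)*(E - 37729) = (-10991 - 27381)*(9 - 37729) = -38372*(-37720) = 1447391840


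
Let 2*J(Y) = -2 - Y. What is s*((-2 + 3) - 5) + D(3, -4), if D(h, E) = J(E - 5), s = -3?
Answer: 31/2 ≈ 15.500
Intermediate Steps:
J(Y) = -1 - Y/2 (J(Y) = (-2 - Y)/2 = -1 - Y/2)
D(h, E) = 3/2 - E/2 (D(h, E) = -1 - (E - 5)/2 = -1 - (-5 + E)/2 = -1 + (5/2 - E/2) = 3/2 - E/2)
s*((-2 + 3) - 5) + D(3, -4) = -3*((-2 + 3) - 5) + (3/2 - 1/2*(-4)) = -3*(1 - 5) + (3/2 + 2) = -3*(-4) + 7/2 = 12 + 7/2 = 31/2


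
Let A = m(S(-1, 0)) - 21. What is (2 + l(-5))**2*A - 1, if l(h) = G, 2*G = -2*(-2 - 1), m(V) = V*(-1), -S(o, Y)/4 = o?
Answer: -626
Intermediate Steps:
S(o, Y) = -4*o
m(V) = -V
A = -25 (A = -(-4)*(-1) - 21 = -1*4 - 21 = -4 - 21 = -25)
G = 3 (G = (-2*(-2 - 1))/2 = (-2*(-3))/2 = (1/2)*6 = 3)
l(h) = 3
(2 + l(-5))**2*A - 1 = (2 + 3)**2*(-25) - 1 = 5**2*(-25) - 1 = 25*(-25) - 1 = -625 - 1 = -626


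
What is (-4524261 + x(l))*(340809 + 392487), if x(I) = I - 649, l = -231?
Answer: -3318267794736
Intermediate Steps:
x(I) = -649 + I
(-4524261 + x(l))*(340809 + 392487) = (-4524261 + (-649 - 231))*(340809 + 392487) = (-4524261 - 880)*733296 = -4525141*733296 = -3318267794736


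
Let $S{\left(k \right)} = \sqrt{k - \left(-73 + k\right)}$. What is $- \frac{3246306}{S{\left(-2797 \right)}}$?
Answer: $- \frac{3246306 \sqrt{73}}{73} \approx -3.7995 \cdot 10^{5}$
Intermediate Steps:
$S{\left(k \right)} = \sqrt{73}$
$- \frac{3246306}{S{\left(-2797 \right)}} = - \frac{3246306}{\sqrt{73}} = - 3246306 \frac{\sqrt{73}}{73} = - \frac{3246306 \sqrt{73}}{73}$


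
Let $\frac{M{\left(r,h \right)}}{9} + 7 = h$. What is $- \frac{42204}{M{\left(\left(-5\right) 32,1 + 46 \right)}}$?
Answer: $- \frac{3517}{30} \approx -117.23$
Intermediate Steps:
$M{\left(r,h \right)} = -63 + 9 h$
$- \frac{42204}{M{\left(\left(-5\right) 32,1 + 46 \right)}} = - \frac{42204}{-63 + 9 \left(1 + 46\right)} = - \frac{42204}{-63 + 9 \cdot 47} = - \frac{42204}{-63 + 423} = - \frac{42204}{360} = \left(-42204\right) \frac{1}{360} = - \frac{3517}{30}$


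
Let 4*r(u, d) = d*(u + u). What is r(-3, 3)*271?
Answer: -2439/2 ≈ -1219.5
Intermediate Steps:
r(u, d) = d*u/2 (r(u, d) = (d*(u + u))/4 = (d*(2*u))/4 = (2*d*u)/4 = d*u/2)
r(-3, 3)*271 = ((½)*3*(-3))*271 = -9/2*271 = -2439/2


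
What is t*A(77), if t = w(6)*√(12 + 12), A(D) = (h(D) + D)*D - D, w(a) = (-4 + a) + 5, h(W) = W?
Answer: 164934*√6 ≈ 4.0400e+5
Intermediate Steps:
w(a) = 1 + a
A(D) = -D + 2*D² (A(D) = (D + D)*D - D = (2*D)*D - D = 2*D² - D = -D + 2*D²)
t = 14*√6 (t = (1 + 6)*√(12 + 12) = 7*√24 = 7*(2*√6) = 14*√6 ≈ 34.293)
t*A(77) = (14*√6)*(77*(-1 + 2*77)) = (14*√6)*(77*(-1 + 154)) = (14*√6)*(77*153) = (14*√6)*11781 = 164934*√6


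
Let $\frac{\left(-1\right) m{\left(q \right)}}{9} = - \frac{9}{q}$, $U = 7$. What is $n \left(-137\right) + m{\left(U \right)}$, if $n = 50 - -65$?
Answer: $- \frac{110204}{7} \approx -15743.0$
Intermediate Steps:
$n = 115$ ($n = 50 + 65 = 115$)
$m{\left(q \right)} = \frac{81}{q}$ ($m{\left(q \right)} = - 9 \left(- \frac{9}{q}\right) = \frac{81}{q}$)
$n \left(-137\right) + m{\left(U \right)} = 115 \left(-137\right) + \frac{81}{7} = -15755 + 81 \cdot \frac{1}{7} = -15755 + \frac{81}{7} = - \frac{110204}{7}$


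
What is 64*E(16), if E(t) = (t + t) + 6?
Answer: 2432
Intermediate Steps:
E(t) = 6 + 2*t (E(t) = 2*t + 6 = 6 + 2*t)
64*E(16) = 64*(6 + 2*16) = 64*(6 + 32) = 64*38 = 2432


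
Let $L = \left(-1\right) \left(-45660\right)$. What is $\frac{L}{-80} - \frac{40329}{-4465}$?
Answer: $- \frac{10032279}{17860} \approx -561.72$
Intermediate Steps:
$L = 45660$
$\frac{L}{-80} - \frac{40329}{-4465} = \frac{45660}{-80} - \frac{40329}{-4465} = 45660 \left(- \frac{1}{80}\right) - - \frac{40329}{4465} = - \frac{2283}{4} + \frac{40329}{4465} = - \frac{10032279}{17860}$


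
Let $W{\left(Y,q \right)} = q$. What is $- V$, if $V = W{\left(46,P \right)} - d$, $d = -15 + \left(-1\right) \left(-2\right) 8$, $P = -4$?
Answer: $5$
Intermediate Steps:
$d = 1$ ($d = -15 + 2 \cdot 8 = -15 + 16 = 1$)
$V = -5$ ($V = -4 - 1 = -5$)
$- V = \left(-1\right) \left(-5\right) = 5$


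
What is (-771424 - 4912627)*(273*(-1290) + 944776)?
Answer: -3368402726906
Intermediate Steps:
(-771424 - 4912627)*(273*(-1290) + 944776) = -5684051*(-352170 + 944776) = -5684051*592606 = -3368402726906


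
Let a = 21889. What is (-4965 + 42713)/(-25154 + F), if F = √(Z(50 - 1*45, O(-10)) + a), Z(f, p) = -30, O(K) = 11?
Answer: -949513192/632701857 - 37748*√21859/632701857 ≈ -1.5095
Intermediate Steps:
F = √21859 (F = √(-30 + 21889) = √21859 ≈ 147.85)
(-4965 + 42713)/(-25154 + F) = (-4965 + 42713)/(-25154 + √21859) = 37748/(-25154 + √21859)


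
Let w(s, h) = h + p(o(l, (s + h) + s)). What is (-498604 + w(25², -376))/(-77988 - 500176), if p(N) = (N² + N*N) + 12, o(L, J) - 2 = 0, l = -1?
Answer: 124740/144541 ≈ 0.86301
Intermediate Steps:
o(L, J) = 2 (o(L, J) = 2 + 0 = 2)
p(N) = 12 + 2*N² (p(N) = (N² + N²) + 12 = 2*N² + 12 = 12 + 2*N²)
w(s, h) = 20 + h (w(s, h) = h + (12 + 2*2²) = h + (12 + 2*4) = h + (12 + 8) = h + 20 = 20 + h)
(-498604 + w(25², -376))/(-77988 - 500176) = (-498604 + (20 - 376))/(-77988 - 500176) = (-498604 - 356)/(-578164) = -498960*(-1/578164) = 124740/144541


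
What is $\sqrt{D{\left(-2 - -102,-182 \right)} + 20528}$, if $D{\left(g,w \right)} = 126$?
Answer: $\sqrt{20654} \approx 143.72$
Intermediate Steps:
$\sqrt{D{\left(-2 - -102,-182 \right)} + 20528} = \sqrt{126 + 20528} = \sqrt{20654}$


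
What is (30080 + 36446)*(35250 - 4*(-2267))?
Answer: 2948299268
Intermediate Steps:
(30080 + 36446)*(35250 - 4*(-2267)) = 66526*(35250 + 9068) = 66526*44318 = 2948299268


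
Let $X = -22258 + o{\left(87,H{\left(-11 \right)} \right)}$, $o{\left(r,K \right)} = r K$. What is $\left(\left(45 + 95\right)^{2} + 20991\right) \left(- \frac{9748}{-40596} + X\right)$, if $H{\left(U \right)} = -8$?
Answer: $- \frac{9455986366019}{10149} \approx -9.3172 \cdot 10^{8}$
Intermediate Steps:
$o{\left(r,K \right)} = K r$
$X = -22954$ ($X = -22258 - 696 = -22954$)
$\left(\left(45 + 95\right)^{2} + 20991\right) \left(- \frac{9748}{-40596} + X\right) = \left(\left(45 + 95\right)^{2} + 20991\right) \left(- \frac{9748}{-40596} - 22954\right) = \left(140^{2} + 20991\right) \left(\left(-9748\right) \left(- \frac{1}{40596}\right) - 22954\right) = \left(19600 + 20991\right) \left(\frac{2437}{10149} - 22954\right) = 40591 \left(- \frac{232957709}{10149}\right) = - \frac{9455986366019}{10149}$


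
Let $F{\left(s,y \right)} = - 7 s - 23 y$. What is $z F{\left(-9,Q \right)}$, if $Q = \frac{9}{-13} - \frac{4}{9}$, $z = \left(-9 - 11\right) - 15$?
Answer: $- \frac{365050}{117} \approx -3120.1$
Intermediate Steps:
$z = -35$ ($z = -20 - 15 = -35$)
$Q = - \frac{133}{117}$ ($Q = 9 \left(- \frac{1}{13}\right) - \frac{4}{9} = - \frac{9}{13} - \frac{4}{9} = - \frac{133}{117} \approx -1.1368$)
$F{\left(s,y \right)} = - 23 y - 7 s$
$z F{\left(-9,Q \right)} = - 35 \left(\left(-23\right) \left(- \frac{133}{117}\right) - -63\right) = - 35 \left(\frac{3059}{117} + 63\right) = \left(-35\right) \frac{10430}{117} = - \frac{365050}{117}$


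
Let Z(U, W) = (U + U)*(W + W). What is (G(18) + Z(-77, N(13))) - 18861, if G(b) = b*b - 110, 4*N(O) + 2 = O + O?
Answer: -20495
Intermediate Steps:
N(O) = -½ + O/2 (N(O) = -½ + (O + O)/4 = -½ + (2*O)/4 = -½ + O/2)
Z(U, W) = 4*U*W (Z(U, W) = (2*U)*(2*W) = 4*U*W)
G(b) = -110 + b² (G(b) = b² - 110 = -110 + b²)
(G(18) + Z(-77, N(13))) - 18861 = ((-110 + 18²) + 4*(-77)*(-½ + (½)*13)) - 18861 = ((-110 + 324) + 4*(-77)*(-½ + 13/2)) - 18861 = (214 + 4*(-77)*6) - 18861 = (214 - 1848) - 18861 = -1634 - 18861 = -20495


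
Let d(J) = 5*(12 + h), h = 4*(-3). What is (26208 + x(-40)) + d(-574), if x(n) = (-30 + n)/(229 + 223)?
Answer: 5922973/226 ≈ 26208.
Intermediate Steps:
h = -12
d(J) = 0 (d(J) = 5*(12 - 12) = 5*0 = 0)
x(n) = -15/226 + n/452 (x(n) = (-30 + n)/452 = (-30 + n)*(1/452) = -15/226 + n/452)
(26208 + x(-40)) + d(-574) = (26208 + (-15/226 + (1/452)*(-40))) + 0 = (26208 + (-15/226 - 10/113)) + 0 = (26208 - 35/226) + 0 = 5922973/226 + 0 = 5922973/226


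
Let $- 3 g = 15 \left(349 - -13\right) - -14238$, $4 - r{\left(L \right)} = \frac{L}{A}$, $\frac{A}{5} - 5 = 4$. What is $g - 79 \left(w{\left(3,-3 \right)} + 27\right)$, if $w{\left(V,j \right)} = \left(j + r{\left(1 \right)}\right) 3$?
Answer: $- \frac{133811}{15} \approx -8920.7$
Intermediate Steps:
$A = 45$ ($A = 25 + 5 \cdot 4 = 25 + 20 = 45$)
$r{\left(L \right)} = 4 - \frac{L}{45}$
$w{\left(V,j \right)} = \frac{179}{15} + 3 j$ ($w{\left(V,j \right)} = \left(j + \left(4 - \frac{1}{45}\right)\right) 3 = \left(j + \frac{179}{45}\right) 3 = \left(\frac{179}{45} + j\right) 3 = \frac{179}{15} + 3 j$)
$g = -6556$ ($g = - \frac{15 \left(349 - -13\right) - -14238}{3} = - \frac{15 \left(349 + 13\right) + 14238}{3} = - \frac{15 \cdot 362 + 14238}{3} = - \frac{5430 + 14238}{3} = \left(- \frac{1}{3}\right) 19668 = -6556$)
$g - 79 \left(w{\left(3,-3 \right)} + 27\right) = -6556 - 79 \left(\left(\frac{179}{15} + 3 \left(-3\right)\right) + 27\right) = -6556 - 79 \left(\left(\frac{179}{15} - 9\right) + 27\right) = -6556 - 79 \left(\frac{44}{15} + 27\right) = -6556 - 79 \cdot \frac{449}{15} = -6556 - \frac{35471}{15} = - \frac{133811}{15}$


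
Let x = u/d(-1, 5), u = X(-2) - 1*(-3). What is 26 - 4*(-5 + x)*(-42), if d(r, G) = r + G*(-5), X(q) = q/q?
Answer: -10918/13 ≈ -839.85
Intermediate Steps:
X(q) = 1
d(r, G) = r - 5*G
u = 4 (u = 1 - 1*(-3) = 1 + 3 = 4)
x = -2/13 (x = 4/(-1 - 5*5) = 4/(-1 - 25) = 4/(-26) = 4*(-1/26) = -2/13 ≈ -0.15385)
26 - 4*(-5 + x)*(-42) = 26 - 4*(-5 - 2/13)*(-42) = 26 - 4*(-67/13)*(-42) = 26 + (268/13)*(-42) = 26 - 11256/13 = -10918/13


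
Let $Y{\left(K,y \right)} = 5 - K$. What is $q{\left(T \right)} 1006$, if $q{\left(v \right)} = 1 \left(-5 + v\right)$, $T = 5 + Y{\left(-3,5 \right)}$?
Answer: $8048$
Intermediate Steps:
$T = 13$ ($T = 5 + \left(5 - -3\right) = 5 + \left(5 + 3\right) = 5 + 8 = 13$)
$q{\left(v \right)} = -5 + v$
$q{\left(T \right)} 1006 = \left(-5 + 13\right) 1006 = 8 \cdot 1006 = 8048$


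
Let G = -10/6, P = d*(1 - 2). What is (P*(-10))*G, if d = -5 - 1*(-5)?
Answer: 0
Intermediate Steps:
d = 0 (d = -5 + 5 = 0)
P = 0 (P = 0*(1 - 2) = 0*(-1) = 0)
G = -5/3 (G = -10*⅙ = -5/3 ≈ -1.6667)
(P*(-10))*G = (0*(-10))*(-5/3) = 0*(-5/3) = 0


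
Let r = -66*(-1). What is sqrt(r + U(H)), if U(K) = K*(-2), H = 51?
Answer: 6*I ≈ 6.0*I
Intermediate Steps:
U(K) = -2*K
r = 66
sqrt(r + U(H)) = sqrt(66 - 2*51) = sqrt(66 - 102) = sqrt(-36) = 6*I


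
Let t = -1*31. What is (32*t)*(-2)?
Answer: 1984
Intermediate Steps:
t = -31
(32*t)*(-2) = (32*(-31))*(-2) = -992*(-2) = 1984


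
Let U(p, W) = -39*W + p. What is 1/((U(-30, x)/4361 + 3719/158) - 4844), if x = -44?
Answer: -689038/3321215125 ≈ -0.00020747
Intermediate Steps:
U(p, W) = p - 39*W
1/((U(-30, x)/4361 + 3719/158) - 4844) = 1/(((-30 - 39*(-44))/4361 + 3719/158) - 4844) = 1/(((-30 + 1716)*(1/4361) + 3719*(1/158)) - 4844) = 1/((1686*(1/4361) + 3719/158) - 4844) = 1/((1686/4361 + 3719/158) - 4844) = 1/(16484947/689038 - 4844) = 1/(-3321215125/689038) = -689038/3321215125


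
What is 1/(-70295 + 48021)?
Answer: -1/22274 ≈ -4.4895e-5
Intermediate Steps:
1/(-70295 + 48021) = 1/(-22274) = -1/22274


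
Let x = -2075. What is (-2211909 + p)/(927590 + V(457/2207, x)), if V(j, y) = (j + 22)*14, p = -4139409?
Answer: -7008679413/1023938642 ≈ -6.8448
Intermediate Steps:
V(j, y) = 308 + 14*j (V(j, y) = (22 + j)*14 = 308 + 14*j)
(-2211909 + p)/(927590 + V(457/2207, x)) = (-2211909 - 4139409)/(927590 + (308 + 14*(457/2207))) = -6351318/(927590 + (308 + 14*(457*(1/2207)))) = -6351318/(927590 + (308 + 14*(457/2207))) = -6351318/(927590 + (308 + 6398/2207)) = -6351318/(927590 + 686154/2207) = -6351318/2047877284/2207 = -6351318*2207/2047877284 = -7008679413/1023938642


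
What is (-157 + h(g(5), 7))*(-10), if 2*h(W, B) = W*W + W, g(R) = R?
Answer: 1420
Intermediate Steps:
h(W, B) = W/2 + W²/2 (h(W, B) = (W*W + W)/2 = (W² + W)/2 = (W + W²)/2 = W/2 + W²/2)
(-157 + h(g(5), 7))*(-10) = (-157 + (½)*5*(1 + 5))*(-10) = (-157 + (½)*5*6)*(-10) = (-157 + 15)*(-10) = -142*(-10) = 1420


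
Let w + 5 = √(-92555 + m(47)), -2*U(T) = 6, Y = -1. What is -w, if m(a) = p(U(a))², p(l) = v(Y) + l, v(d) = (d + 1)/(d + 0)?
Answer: 5 - I*√92546 ≈ 5.0 - 304.21*I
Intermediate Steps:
v(d) = (1 + d)/d
U(T) = -3 (U(T) = -½*6 = -3)
p(l) = l (p(l) = (1 - 1)/(-1) + l = -1*0 + l = 0 + l = l)
m(a) = 9 (m(a) = (-3)² = 9)
w = -5 + I*√92546 (w = -5 + √(-92555 + 9) = -5 + √(-92546) = -5 + I*√92546 ≈ -5.0 + 304.21*I)
-w = -(-5 + I*√92546) = 5 - I*√92546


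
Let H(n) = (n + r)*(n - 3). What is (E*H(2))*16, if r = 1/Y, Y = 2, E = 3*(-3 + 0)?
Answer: 360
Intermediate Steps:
E = -9 (E = 3*(-3) = -9)
r = 1/2 ≈ 0.50000
H(n) = (1/2 + n)*(-3 + n) (H(n) = (n + 1/2)*(n - 3) = (1/2 + n)*(-3 + n))
(E*H(2))*16 = -9*(-3/2 + 2**2 - 5/2*2)*16 = -9*(-3/2 + 4 - 5)*16 = -9*(-5/2)*16 = (45/2)*16 = 360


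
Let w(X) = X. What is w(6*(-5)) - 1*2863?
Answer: -2893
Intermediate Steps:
w(6*(-5)) - 1*2863 = 6*(-5) - 1*2863 = -30 - 2863 = -2893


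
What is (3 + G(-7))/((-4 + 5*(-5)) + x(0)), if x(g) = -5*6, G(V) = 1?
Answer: -4/59 ≈ -0.067797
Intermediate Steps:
x(g) = -30
(3 + G(-7))/((-4 + 5*(-5)) + x(0)) = (3 + 1)/((-4 + 5*(-5)) - 30) = 4/((-4 - 25) - 30) = 4/(-29 - 30) = 4/(-59) = -1/59*4 = -4/59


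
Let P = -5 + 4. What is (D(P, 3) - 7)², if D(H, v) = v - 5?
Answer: 81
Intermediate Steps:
P = -1
D(H, v) = -5 + v
(D(P, 3) - 7)² = ((-5 + 3) - 7)² = (-2 - 7)² = (-9)² = 81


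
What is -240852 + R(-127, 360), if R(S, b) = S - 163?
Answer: -241142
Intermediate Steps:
R(S, b) = -163 + S
-240852 + R(-127, 360) = -240852 + (-163 - 127) = -240852 - 290 = -241142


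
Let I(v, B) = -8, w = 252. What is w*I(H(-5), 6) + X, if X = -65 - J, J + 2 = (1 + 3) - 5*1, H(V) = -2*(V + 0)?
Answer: -2078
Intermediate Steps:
H(V) = -2*V
J = -3 (J = -2 + ((1 + 3) - 5*1) = -2 + (4 - 5) = -2 - 1 = -3)
X = -62 (X = -65 - 1*(-3) = -65 + 3 = -62)
w*I(H(-5), 6) + X = 252*(-8) - 62 = -2016 - 62 = -2078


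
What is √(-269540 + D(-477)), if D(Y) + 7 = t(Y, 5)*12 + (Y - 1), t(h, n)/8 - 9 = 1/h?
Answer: I*√6804664329/159 ≈ 518.81*I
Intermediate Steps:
t(h, n) = 72 + 8/h
D(Y) = 856 + Y + 96/Y (D(Y) = -7 + ((72 + 8/Y)*12 + (Y - 1)) = -7 + ((864 + 96/Y) + (-1 + Y)) = -7 + (863 + Y + 96/Y) = 856 + Y + 96/Y)
√(-269540 + D(-477)) = √(-269540 + (856 - 477 + 96/(-477))) = √(-269540 + (856 - 477 + 96*(-1/477))) = √(-269540 + (856 - 477 - 32/159)) = √(-269540 + 60229/159) = √(-42796631/159) = I*√6804664329/159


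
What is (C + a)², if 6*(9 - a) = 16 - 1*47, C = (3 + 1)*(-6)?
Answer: 3481/36 ≈ 96.694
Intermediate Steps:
C = -24 (C = 4*(-6) = -24)
a = 85/6 (a = 9 - (16 - 1*47)/6 = 9 - (16 - 47)/6 = 9 - ⅙*(-31) = 9 + 31/6 = 85/6 ≈ 14.167)
(C + a)² = (-24 + 85/6)² = (-59/6)² = 3481/36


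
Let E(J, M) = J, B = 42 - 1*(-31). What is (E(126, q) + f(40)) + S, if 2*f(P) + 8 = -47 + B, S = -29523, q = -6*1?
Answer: -29388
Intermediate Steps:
q = -6
B = 73 (B = 42 + 31 = 73)
f(P) = 9 (f(P) = -4 + (-47 + 73)/2 = -4 + (½)*26 = -4 + 13 = 9)
(E(126, q) + f(40)) + S = (126 + 9) - 29523 = 135 - 29523 = -29388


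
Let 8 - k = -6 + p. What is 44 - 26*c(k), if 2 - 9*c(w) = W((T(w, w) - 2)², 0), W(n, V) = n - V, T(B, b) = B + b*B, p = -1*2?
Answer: 1895744/9 ≈ 2.1064e+5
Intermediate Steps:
p = -2
T(B, b) = B + B*b
k = 16 (k = 8 - (-6 - 2) = 8 - 1*(-8) = 8 + 8 = 16)
c(w) = 2/9 - (-2 + w*(1 + w))²/9 (c(w) = 2/9 - ((w*(1 + w) - 2)² - 1*0)/9 = 2/9 - ((-2 + w*(1 + w))² + 0)/9 = 2/9 - (-2 + w*(1 + w))²/9)
44 - 26*c(k) = 44 - 26*(2/9 - (-2 + 16*(1 + 16))²/9) = 44 - 26*(2/9 - (-2 + 16*17)²/9) = 44 - 26*(2/9 - (-2 + 272)²/9) = 44 - 26*(2/9 - ⅑*270²) = 44 - 26*(2/9 - ⅑*72900) = 44 - 26*(2/9 - 8100) = 44 - 26*(-72898/9) = 44 + 1895348/9 = 1895744/9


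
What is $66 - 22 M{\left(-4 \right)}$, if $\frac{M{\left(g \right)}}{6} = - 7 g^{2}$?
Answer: $14850$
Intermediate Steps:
$M{\left(g \right)} = - 42 g^{2}$ ($M{\left(g \right)} = 6 \left(- 7 g^{2}\right) = - 42 g^{2}$)
$66 - 22 M{\left(-4 \right)} = 66 - 22 \left(- 42 \left(-4\right)^{2}\right) = 66 - 22 \left(\left(-42\right) 16\right) = 66 - -14784 = 66 + 14784 = 14850$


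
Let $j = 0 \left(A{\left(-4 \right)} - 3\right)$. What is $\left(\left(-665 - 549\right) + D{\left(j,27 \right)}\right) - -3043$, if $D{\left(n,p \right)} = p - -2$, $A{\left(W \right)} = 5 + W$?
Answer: $1858$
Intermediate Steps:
$j = 0$ ($j = 0 \left(\left(5 - 4\right) - 3\right) = 0 \left(1 - 3\right) = 0 \left(-2\right) = 0$)
$D{\left(n,p \right)} = 2 + p$ ($D{\left(n,p \right)} = p + 2 = 2 + p$)
$\left(\left(-665 - 549\right) + D{\left(j,27 \right)}\right) - -3043 = \left(\left(-665 - 549\right) + \left(2 + 27\right)\right) - -3043 = \left(-1214 + 29\right) + 3043 = -1185 + 3043 = 1858$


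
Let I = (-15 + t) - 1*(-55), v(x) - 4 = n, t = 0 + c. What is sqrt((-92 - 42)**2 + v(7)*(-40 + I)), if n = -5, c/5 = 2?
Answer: 3*sqrt(1994) ≈ 133.96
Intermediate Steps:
c = 10 (c = 5*2 = 10)
t = 10 (t = 0 + 10 = 10)
v(x) = -1 (v(x) = 4 - 5 = -1)
I = 50 (I = (-15 + 10) - 1*(-55) = -5 + 55 = 50)
sqrt((-92 - 42)**2 + v(7)*(-40 + I)) = sqrt((-92 - 42)**2 - (-40 + 50)) = sqrt((-134)**2 - 1*10) = sqrt(17956 - 10) = sqrt(17946) = 3*sqrt(1994)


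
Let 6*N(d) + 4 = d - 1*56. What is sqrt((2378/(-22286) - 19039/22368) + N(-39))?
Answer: 5*I*sqrt(2711377322217498)/62311656 ≈ 4.1783*I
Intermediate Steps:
N(d) = -10 + d/6 (N(d) = -2/3 + (d - 1*56)/6 = -2/3 + (d - 56)/6 = -2/3 + (-56 + d)/6 = -2/3 + (-28/3 + d/6) = -10 + d/6)
sqrt((2378/(-22286) - 19039/22368) + N(-39)) = sqrt((2378/(-22286) - 19039/22368) + (-10 + (1/6)*(-39))) = sqrt((2378*(-1/22286) - 19039*1/22368) + (-10 - 13/2)) = sqrt((-1189/11143 - 19039/22368) - 33/2) = sqrt(-238747129/249246624 - 33/2) = sqrt(-4351316425/249246624) = 5*I*sqrt(2711377322217498)/62311656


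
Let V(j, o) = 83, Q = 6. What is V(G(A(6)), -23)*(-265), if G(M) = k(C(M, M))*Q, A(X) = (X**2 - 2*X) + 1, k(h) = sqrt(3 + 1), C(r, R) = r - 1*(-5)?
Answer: -21995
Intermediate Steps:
C(r, R) = 5 + r (C(r, R) = r + 5 = 5 + r)
k(h) = 2 (k(h) = sqrt(4) = 2)
A(X) = 1 + X**2 - 2*X
G(M) = 12 (G(M) = 2*6 = 12)
V(G(A(6)), -23)*(-265) = 83*(-265) = -21995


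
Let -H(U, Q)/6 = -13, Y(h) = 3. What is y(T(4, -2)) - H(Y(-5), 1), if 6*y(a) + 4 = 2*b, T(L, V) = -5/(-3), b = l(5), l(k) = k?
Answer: -77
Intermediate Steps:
H(U, Q) = 78 (H(U, Q) = -6*(-13) = 78)
b = 5
T(L, V) = 5/3 (T(L, V) = -5*(-⅓) = 5/3)
y(a) = 1 (y(a) = -⅔ + (2*5)/6 = -⅔ + (⅙)*10 = -⅔ + 5/3 = 1)
y(T(4, -2)) - H(Y(-5), 1) = 1 - 1*78 = 1 - 78 = -77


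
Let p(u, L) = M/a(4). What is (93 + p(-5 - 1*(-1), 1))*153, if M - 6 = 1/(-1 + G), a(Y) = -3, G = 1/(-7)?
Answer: 111741/8 ≈ 13968.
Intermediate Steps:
G = -⅐ ≈ -0.14286
M = 41/8 (M = 6 + 1/(-1 - ⅐) = 6 + 1/(-8/7) = 6 - 7/8 = 41/8 ≈ 5.1250)
p(u, L) = -41/24 (p(u, L) = (41/8)/(-3) = (41/8)*(-⅓) = -41/24)
(93 + p(-5 - 1*(-1), 1))*153 = (93 - 41/24)*153 = (2191/24)*153 = 111741/8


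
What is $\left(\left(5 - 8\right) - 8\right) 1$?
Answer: $-11$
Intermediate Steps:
$\left(\left(5 - 8\right) - 8\right) 1 = \left(-3 - 8\right) 1 = \left(-11\right) 1 = -11$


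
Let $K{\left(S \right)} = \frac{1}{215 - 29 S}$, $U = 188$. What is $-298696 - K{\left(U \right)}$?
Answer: $- \frac{1564270951}{5237} \approx -2.987 \cdot 10^{5}$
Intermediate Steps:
$-298696 - K{\left(U \right)} = -298696 - - \frac{1}{-215 + 29 \cdot 188} = -298696 - - \frac{1}{-215 + 5452} = -298696 - - \frac{1}{5237} = -298696 + \frac{1}{5237} = - \frac{1564270951}{5237}$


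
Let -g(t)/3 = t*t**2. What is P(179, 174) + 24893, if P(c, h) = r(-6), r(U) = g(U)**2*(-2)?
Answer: -814915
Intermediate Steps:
g(t) = -3*t**3 (g(t) = -3*t*t**2 = -3*t**3)
r(U) = -18*U**6 (r(U) = (-3*U**3)**2*(-2) = (9*U**6)*(-2) = -18*U**6)
P(c, h) = -839808 (P(c, h) = -18*(-6)**6 = -18*46656 = -839808)
P(179, 174) + 24893 = -839808 + 24893 = -814915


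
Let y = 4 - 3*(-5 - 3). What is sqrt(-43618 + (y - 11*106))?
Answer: 2*I*sqrt(11189) ≈ 211.56*I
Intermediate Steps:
y = 28 (y = 4 - 3*(-8) = 4 + 24 = 28)
sqrt(-43618 + (y - 11*106)) = sqrt(-43618 + (28 - 11*106)) = sqrt(-43618 + (28 - 1166)) = sqrt(-43618 - 1138) = sqrt(-44756) = 2*I*sqrt(11189)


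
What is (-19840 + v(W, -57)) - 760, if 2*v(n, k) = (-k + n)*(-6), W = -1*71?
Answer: -20558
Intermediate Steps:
W = -71
v(n, k) = -3*n + 3*k (v(n, k) = ((-k + n)*(-6))/2 = ((n - k)*(-6))/2 = (-6*n + 6*k)/2 = -3*n + 3*k)
(-19840 + v(W, -57)) - 760 = (-19840 + (-3*(-71) + 3*(-57))) - 760 = (-19840 + (213 - 171)) - 760 = (-19840 + 42) - 760 = -19798 - 760 = -20558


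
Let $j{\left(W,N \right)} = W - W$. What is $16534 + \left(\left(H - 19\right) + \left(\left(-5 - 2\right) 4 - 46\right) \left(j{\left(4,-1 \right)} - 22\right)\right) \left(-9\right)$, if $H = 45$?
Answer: $1648$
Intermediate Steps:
$j{\left(W,N \right)} = 0$
$16534 + \left(\left(H - 19\right) + \left(\left(-5 - 2\right) 4 - 46\right) \left(j{\left(4,-1 \right)} - 22\right)\right) \left(-9\right) = 16534 + \left(\left(45 - 19\right) + \left(\left(-5 - 2\right) 4 - 46\right) \left(0 - 22\right)\right) \left(-9\right) = 16534 + \left(\left(45 - 19\right) + \left(\left(-7\right) 4 - 46\right) \left(-22\right)\right) \left(-9\right) = 16534 + \left(26 + \left(-28 - 46\right) \left(-22\right)\right) \left(-9\right) = 16534 + \left(26 - -1628\right) \left(-9\right) = 16534 + \left(26 + 1628\right) \left(-9\right) = 16534 + 1654 \left(-9\right) = 16534 - 14886 = 1648$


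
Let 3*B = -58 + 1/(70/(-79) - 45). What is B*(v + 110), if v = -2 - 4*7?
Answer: -3365264/2175 ≈ -1547.2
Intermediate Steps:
B = -210329/10875 (B = (-58 + 1/(70/(-79) - 45))/3 = (-58 + 1/(70*(-1/79) - 45))/3 = (-58 + 1/(-70/79 - 45))/3 = (-58 + 1/(-3625/79))/3 = (-58 - 79/3625)/3 = (1/3)*(-210329/3625) = -210329/10875 ≈ -19.341)
v = -30 (v = -2 - 28 = -30)
B*(v + 110) = -210329*(-30 + 110)/10875 = -210329/10875*80 = -3365264/2175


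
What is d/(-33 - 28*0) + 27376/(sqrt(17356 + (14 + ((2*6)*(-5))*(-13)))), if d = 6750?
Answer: -2250/11 + 13688*sqrt(6)/165 ≈ -1.3417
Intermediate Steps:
d/(-33 - 28*0) + 27376/(sqrt(17356 + (14 + ((2*6)*(-5))*(-13)))) = 6750/(-33 - 28*0) + 27376/(sqrt(17356 + (14 + ((2*6)*(-5))*(-13)))) = 6750/(-33 + 0) + 27376/(sqrt(17356 + (14 + (12*(-5))*(-13)))) = 6750/(-33) + 27376/(sqrt(17356 + (14 - 60*(-13)))) = 6750*(-1/33) + 27376/(sqrt(17356 + (14 + 780))) = -2250/11 + 27376/(sqrt(17356 + 794)) = -2250/11 + 27376/(sqrt(18150)) = -2250/11 + 27376/((55*sqrt(6))) = -2250/11 + 27376*(sqrt(6)/330) = -2250/11 + 13688*sqrt(6)/165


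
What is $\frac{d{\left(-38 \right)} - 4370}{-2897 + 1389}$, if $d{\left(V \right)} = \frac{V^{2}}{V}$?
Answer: $\frac{38}{13} \approx 2.9231$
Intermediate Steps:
$d{\left(V \right)} = V$
$\frac{d{\left(-38 \right)} - 4370}{-2897 + 1389} = \frac{-38 - 4370}{-2897 + 1389} = - \frac{4408}{-1508} = \left(-4408\right) \left(- \frac{1}{1508}\right) = \frac{38}{13}$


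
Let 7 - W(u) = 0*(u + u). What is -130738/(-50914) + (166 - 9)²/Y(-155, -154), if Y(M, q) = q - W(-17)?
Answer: -616965184/4098577 ≈ -150.53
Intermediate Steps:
W(u) = 7 (W(u) = 7 - 0*(u + u) = 7 - 0*2*u = 7 - 1*0 = 7 + 0 = 7)
Y(M, q) = -7 + q (Y(M, q) = q - 1*7 = q - 7 = -7 + q)
-130738/(-50914) + (166 - 9)²/Y(-155, -154) = -130738/(-50914) + (166 - 9)²/(-7 - 154) = -130738*(-1/50914) + 157²/(-161) = 65369/25457 + 24649*(-1/161) = 65369/25457 - 24649/161 = -616965184/4098577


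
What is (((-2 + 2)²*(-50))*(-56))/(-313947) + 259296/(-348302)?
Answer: -129648/174151 ≈ -0.74446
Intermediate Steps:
(((-2 + 2)²*(-50))*(-56))/(-313947) + 259296/(-348302) = ((0²*(-50))*(-56))*(-1/313947) + 259296*(-1/348302) = ((0*(-50))*(-56))*(-1/313947) - 129648/174151 = (0*(-56))*(-1/313947) - 129648/174151 = 0*(-1/313947) - 129648/174151 = 0 - 129648/174151 = -129648/174151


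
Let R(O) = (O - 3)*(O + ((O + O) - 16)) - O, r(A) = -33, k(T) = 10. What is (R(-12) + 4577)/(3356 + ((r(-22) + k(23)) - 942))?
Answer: 5369/2391 ≈ 2.2455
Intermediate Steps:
R(O) = -O + (-16 + 3*O)*(-3 + O) (R(O) = (-3 + O)*(O + (2*O - 16)) - O = (-3 + O)*(O + (-16 + 2*O)) - O = (-3 + O)*(-16 + 3*O) - O = (-16 + 3*O)*(-3 + O) - O = -O + (-16 + 3*O)*(-3 + O))
(R(-12) + 4577)/(3356 + ((r(-22) + k(23)) - 942)) = ((48 - 26*(-12) + 3*(-12)**2) + 4577)/(3356 + ((-33 + 10) - 942)) = ((48 + 312 + 3*144) + 4577)/(3356 + (-23 - 942)) = ((48 + 312 + 432) + 4577)/(3356 - 965) = (792 + 4577)/2391 = 5369*(1/2391) = 5369/2391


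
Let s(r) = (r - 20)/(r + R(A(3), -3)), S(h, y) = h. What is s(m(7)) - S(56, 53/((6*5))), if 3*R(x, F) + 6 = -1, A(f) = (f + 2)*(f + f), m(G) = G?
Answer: -823/14 ≈ -58.786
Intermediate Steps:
A(f) = 2*f*(2 + f) (A(f) = (2 + f)*(2*f) = 2*f*(2 + f))
R(x, F) = -7/3 (R(x, F) = -2 + (⅓)*(-1) = -2 - ⅓ = -7/3)
s(r) = (-20 + r)/(-7/3 + r) (s(r) = (r - 20)/(r - 7/3) = (-20 + r)/(-7/3 + r))
s(m(7)) - S(56, 53/((6*5))) = 3*(-20 + 7)/(-7 + 3*7) - 1*56 = 3*(-13)/(-7 + 21) - 56 = 3*(-13)/14 - 56 = 3*(1/14)*(-13) - 56 = -39/14 - 56 = -823/14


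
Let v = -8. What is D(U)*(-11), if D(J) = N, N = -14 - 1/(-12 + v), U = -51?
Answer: 3069/20 ≈ 153.45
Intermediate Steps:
N = -279/20 (N = -14 - 1/(-12 - 8) = -14 - 1/(-20) = -14 - 1*(-1/20) = -14 + 1/20 = -279/20 ≈ -13.950)
D(J) = -279/20
D(U)*(-11) = -279/20*(-11) = 3069/20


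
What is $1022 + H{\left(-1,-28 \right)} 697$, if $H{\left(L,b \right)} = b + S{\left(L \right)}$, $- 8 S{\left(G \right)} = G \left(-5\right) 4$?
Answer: $- \frac{40473}{2} \approx -20237.0$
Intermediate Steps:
$S{\left(G \right)} = \frac{5 G}{2}$ ($S{\left(G \right)} = - \frac{G \left(-5\right) 4}{8} = - \frac{- 5 G 4}{8} = - \frac{\left(-20\right) G}{8} = \frac{5 G}{2}$)
$H{\left(L,b \right)} = b + \frac{5 L}{2}$
$1022 + H{\left(-1,-28 \right)} 697 = 1022 + \left(-28 + \frac{5}{2} \left(-1\right)\right) 697 = 1022 + \left(-28 - \frac{5}{2}\right) 697 = 1022 - \frac{42517}{2} = - \frac{40473}{2}$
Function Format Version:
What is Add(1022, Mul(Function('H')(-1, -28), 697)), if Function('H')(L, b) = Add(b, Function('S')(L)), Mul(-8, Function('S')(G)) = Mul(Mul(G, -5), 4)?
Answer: Rational(-40473, 2) ≈ -20237.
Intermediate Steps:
Function('S')(G) = Mul(Rational(5, 2), G) (Function('S')(G) = Mul(Rational(-1, 8), Mul(Mul(G, -5), 4)) = Mul(Rational(-1, 8), Mul(Mul(-5, G), 4)) = Mul(Rational(-1, 8), Mul(-20, G)) = Mul(Rational(5, 2), G))
Function('H')(L, b) = Add(b, Mul(Rational(5, 2), L))
Add(1022, Mul(Function('H')(-1, -28), 697)) = Add(1022, Mul(Add(-28, Mul(Rational(5, 2), -1)), 697)) = Add(1022, Mul(Add(-28, Rational(-5, 2)), 697)) = Add(1022, Mul(Rational(-61, 2), 697)) = Add(1022, Rational(-42517, 2)) = Rational(-40473, 2)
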